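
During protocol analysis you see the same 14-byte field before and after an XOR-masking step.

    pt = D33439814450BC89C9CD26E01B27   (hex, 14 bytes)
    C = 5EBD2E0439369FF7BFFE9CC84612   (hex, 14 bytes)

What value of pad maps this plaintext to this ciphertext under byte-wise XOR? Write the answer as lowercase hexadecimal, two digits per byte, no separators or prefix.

Since C = pt ⊕ pad, XORing both sides with pt gives pad = pt ⊕ C.
byte 0: d3 ^ 5e = 8d
byte 1: 34 ^ bd = 89
byte 2: 39 ^ 2e = 17
byte 3: 81 ^ 04 = 85
byte 4: 44 ^ 39 = 7d
byte 5: 50 ^ 36 = 66
byte 6: bc ^ 9f = 23
byte 7: 89 ^ f7 = 7e
byte 8: c9 ^ bf = 76
byte 9: cd ^ fe = 33
byte 10: 26 ^ 9c = ba
byte 11: e0 ^ c8 = 28
byte 12: 1b ^ 46 = 5d
byte 13: 27 ^ 12 = 35

8d8917857d66237e7633ba285d35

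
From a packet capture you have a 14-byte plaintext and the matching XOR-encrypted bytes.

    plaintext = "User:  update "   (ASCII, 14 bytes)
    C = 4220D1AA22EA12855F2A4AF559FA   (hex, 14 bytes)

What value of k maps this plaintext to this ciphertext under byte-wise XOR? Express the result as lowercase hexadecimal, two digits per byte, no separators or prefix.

1753b4d818ca32f02f4e2b813cda

Since C = plaintext ⊕ k, XORing both sides with plaintext gives k = plaintext ⊕ C.
byte 0: 55 ^ 42 = 17
byte 1: 73 ^ 20 = 53
byte 2: 65 ^ d1 = b4
byte 3: 72 ^ aa = d8
byte 4: 3a ^ 22 = 18
byte 5: 20 ^ ea = ca
byte 6: 20 ^ 12 = 32
byte 7: 75 ^ 85 = f0
byte 8: 70 ^ 5f = 2f
byte 9: 64 ^ 2a = 4e
byte 10: 61 ^ 4a = 2b
byte 11: 74 ^ f5 = 81
byte 12: 65 ^ 59 = 3c
byte 13: 20 ^ fa = da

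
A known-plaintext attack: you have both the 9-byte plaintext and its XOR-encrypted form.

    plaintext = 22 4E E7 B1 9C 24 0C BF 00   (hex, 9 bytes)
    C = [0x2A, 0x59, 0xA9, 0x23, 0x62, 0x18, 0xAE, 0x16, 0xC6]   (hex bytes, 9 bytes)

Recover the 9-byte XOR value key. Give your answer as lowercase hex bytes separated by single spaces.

08 17 4e 92 fe 3c a2 a9 c6

Since C = plaintext ⊕ key, XORing both sides with plaintext gives key = plaintext ⊕ C.
byte 0: 22 xor 2a = 08
byte 1: 4e xor 59 = 17
byte 2: e7 xor a9 = 4e
byte 3: b1 xor 23 = 92
byte 4: 9c xor 62 = fe
byte 5: 24 xor 18 = 3c
byte 6: 0c xor ae = a2
byte 7: bf xor 16 = a9
byte 8: 00 xor c6 = c6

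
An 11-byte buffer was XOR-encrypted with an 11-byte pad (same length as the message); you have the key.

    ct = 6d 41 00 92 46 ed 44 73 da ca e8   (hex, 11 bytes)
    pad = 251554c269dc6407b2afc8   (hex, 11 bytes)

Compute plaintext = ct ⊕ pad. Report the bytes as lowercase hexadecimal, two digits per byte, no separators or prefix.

109 XOR  37 =  72
 65 XOR  21 =  84
  0 XOR  84 =  84
146 XOR 194 =  80
 70 XOR 105 =  47
237 XOR 220 =  49
 68 XOR 100 =  32
115 XOR   7 = 116
218 XOR 178 = 104
202 XOR 175 = 101
232 XOR 200 =  32

485454502f312074686520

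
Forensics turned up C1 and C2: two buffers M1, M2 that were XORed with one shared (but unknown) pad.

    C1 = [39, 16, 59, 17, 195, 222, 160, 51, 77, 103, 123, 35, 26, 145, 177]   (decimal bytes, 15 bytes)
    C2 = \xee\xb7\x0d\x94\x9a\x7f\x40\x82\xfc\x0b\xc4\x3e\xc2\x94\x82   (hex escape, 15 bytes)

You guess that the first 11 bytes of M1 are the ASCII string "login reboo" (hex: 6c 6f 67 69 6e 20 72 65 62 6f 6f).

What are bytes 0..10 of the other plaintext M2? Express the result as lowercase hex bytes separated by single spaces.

First, C1 ⊕ C2 = (M1 ⊕ K) ⊕ (M2 ⊕ K) = M1 ⊕ M2, so the key drops out. Then M2 = (M1 ⊕ M2) ⊕ M1 over the first 11 bytes.
byte 0: (27 XOR ee) XOR 6c = c9 XOR 6c = a5
byte 1: (10 XOR b7) XOR 6f = a7 XOR 6f = c8
byte 2: (3b XOR 0d) XOR 67 = 36 XOR 67 = 51
byte 3: (11 XOR 94) XOR 69 = 85 XOR 69 = ec
byte 4: (c3 XOR 9a) XOR 6e = 59 XOR 6e = 37
byte 5: (de XOR 7f) XOR 20 = a1 XOR 20 = 81
byte 6: (a0 XOR 40) XOR 72 = e0 XOR 72 = 92
byte 7: (33 XOR 82) XOR 65 = b1 XOR 65 = d4
byte 8: (4d XOR fc) XOR 62 = b1 XOR 62 = d3
byte 9: (67 XOR 0b) XOR 6f = 6c XOR 6f = 03
byte 10: (7b XOR c4) XOR 6f = bf XOR 6f = d0

a5 c8 51 ec 37 81 92 d4 d3 03 d0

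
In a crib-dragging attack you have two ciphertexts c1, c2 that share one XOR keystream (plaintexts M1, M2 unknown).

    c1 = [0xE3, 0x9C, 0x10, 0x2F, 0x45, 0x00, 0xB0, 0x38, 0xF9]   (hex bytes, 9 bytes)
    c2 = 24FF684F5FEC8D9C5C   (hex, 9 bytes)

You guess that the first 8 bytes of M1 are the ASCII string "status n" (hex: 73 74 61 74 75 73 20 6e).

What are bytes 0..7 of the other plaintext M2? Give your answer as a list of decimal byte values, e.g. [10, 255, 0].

First, c1 ⊕ c2 = (M1 ⊕ K) ⊕ (M2 ⊕ K) = M1 ⊕ M2, so the key drops out. Then M2 = (M1 ⊕ M2) ⊕ M1 over the first 8 bytes.
byte 0: (e3 ⊕ 24) ⊕ 73 = c7 ⊕ 73 = b4
byte 1: (9c ⊕ ff) ⊕ 74 = 63 ⊕ 74 = 17
byte 2: (10 ⊕ 68) ⊕ 61 = 78 ⊕ 61 = 19
byte 3: (2f ⊕ 4f) ⊕ 74 = 60 ⊕ 74 = 14
byte 4: (45 ⊕ 5f) ⊕ 75 = 1a ⊕ 75 = 6f
byte 5: (00 ⊕ ec) ⊕ 73 = ec ⊕ 73 = 9f
byte 6: (b0 ⊕ 8d) ⊕ 20 = 3d ⊕ 20 = 1d
byte 7: (38 ⊕ 9c) ⊕ 6e = a4 ⊕ 6e = ca

[180, 23, 25, 20, 111, 159, 29, 202]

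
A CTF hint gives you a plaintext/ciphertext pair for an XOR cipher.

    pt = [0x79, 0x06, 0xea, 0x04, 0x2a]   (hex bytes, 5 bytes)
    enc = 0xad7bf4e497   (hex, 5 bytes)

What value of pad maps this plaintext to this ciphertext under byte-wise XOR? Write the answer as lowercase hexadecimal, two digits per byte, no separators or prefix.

Since enc = pt ⊕ pad, XORing both sides with pt gives pad = pt ⊕ enc.
79 ⊕ ad = d4
06 ⊕ 7b = 7d
ea ⊕ f4 = 1e
04 ⊕ e4 = e0
2a ⊕ 97 = bd

d47d1ee0bd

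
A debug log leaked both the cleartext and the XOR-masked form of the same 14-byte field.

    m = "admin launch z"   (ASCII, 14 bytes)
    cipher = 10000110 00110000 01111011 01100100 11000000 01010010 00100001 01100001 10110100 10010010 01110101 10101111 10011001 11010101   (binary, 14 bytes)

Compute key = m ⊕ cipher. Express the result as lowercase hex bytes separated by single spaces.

Since cipher = m ⊕ key, XORing both sides with m gives key = m ⊕ cipher.
61 XOR 86 = e7
64 XOR 30 = 54
6d XOR 7b = 16
69 XOR 64 = 0d
6e XOR c0 = ae
20 XOR 52 = 72
6c XOR 21 = 4d
61 XOR 61 = 00
75 XOR b4 = c1
6e XOR 92 = fc
63 XOR 75 = 16
68 XOR af = c7
20 XOR 99 = b9
7a XOR d5 = af

e7 54 16 0d ae 72 4d 00 c1 fc 16 c7 b9 af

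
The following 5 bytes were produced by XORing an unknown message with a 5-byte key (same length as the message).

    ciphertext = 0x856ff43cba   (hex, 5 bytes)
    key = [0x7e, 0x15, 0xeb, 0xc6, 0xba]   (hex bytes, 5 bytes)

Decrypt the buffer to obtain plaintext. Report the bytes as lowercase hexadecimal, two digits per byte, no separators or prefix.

fb7a1ffa00

byte 0: 85 ⊕ 7e = fb
byte 1: 6f ⊕ 15 = 7a
byte 2: f4 ⊕ eb = 1f
byte 3: 3c ⊕ c6 = fa
byte 4: ba ⊕ ba = 00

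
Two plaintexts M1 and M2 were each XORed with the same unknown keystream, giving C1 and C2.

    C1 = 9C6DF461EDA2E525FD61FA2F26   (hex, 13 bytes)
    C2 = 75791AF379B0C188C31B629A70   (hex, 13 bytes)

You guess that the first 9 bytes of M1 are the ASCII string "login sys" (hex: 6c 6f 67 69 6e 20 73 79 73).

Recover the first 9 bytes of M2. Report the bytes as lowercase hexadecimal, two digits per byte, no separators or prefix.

857b89fbfa3257d44d

First, C1 ⊕ C2 = (M1 ⊕ K) ⊕ (M2 ⊕ K) = M1 ⊕ M2, so the key drops out. Then M2 = (M1 ⊕ M2) ⊕ M1 over the first 9 bytes.
byte 0: (9c ^ 75) ^ 6c = e9 ^ 6c = 85
byte 1: (6d ^ 79) ^ 6f = 14 ^ 6f = 7b
byte 2: (f4 ^ 1a) ^ 67 = ee ^ 67 = 89
byte 3: (61 ^ f3) ^ 69 = 92 ^ 69 = fb
byte 4: (ed ^ 79) ^ 6e = 94 ^ 6e = fa
byte 5: (a2 ^ b0) ^ 20 = 12 ^ 20 = 32
byte 6: (e5 ^ c1) ^ 73 = 24 ^ 73 = 57
byte 7: (25 ^ 88) ^ 79 = ad ^ 79 = d4
byte 8: (fd ^ c3) ^ 73 = 3e ^ 73 = 4d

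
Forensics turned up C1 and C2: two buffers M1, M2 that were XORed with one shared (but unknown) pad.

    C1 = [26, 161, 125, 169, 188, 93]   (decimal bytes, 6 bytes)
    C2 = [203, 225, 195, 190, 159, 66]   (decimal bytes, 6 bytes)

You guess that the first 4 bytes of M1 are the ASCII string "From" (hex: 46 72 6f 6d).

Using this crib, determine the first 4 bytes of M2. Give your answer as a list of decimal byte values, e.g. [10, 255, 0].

First, C1 ⊕ C2 = (M1 ⊕ K) ⊕ (M2 ⊕ K) = M1 ⊕ M2, so the key drops out. Then M2 = (M1 ⊕ M2) ⊕ M1 over the first 4 bytes.
byte 0: (1a XOR cb) XOR 46 = d1 XOR 46 = 97
byte 1: (a1 XOR e1) XOR 72 = 40 XOR 72 = 32
byte 2: (7d XOR c3) XOR 6f = be XOR 6f = d1
byte 3: (a9 XOR be) XOR 6d = 17 XOR 6d = 7a

[151, 50, 209, 122]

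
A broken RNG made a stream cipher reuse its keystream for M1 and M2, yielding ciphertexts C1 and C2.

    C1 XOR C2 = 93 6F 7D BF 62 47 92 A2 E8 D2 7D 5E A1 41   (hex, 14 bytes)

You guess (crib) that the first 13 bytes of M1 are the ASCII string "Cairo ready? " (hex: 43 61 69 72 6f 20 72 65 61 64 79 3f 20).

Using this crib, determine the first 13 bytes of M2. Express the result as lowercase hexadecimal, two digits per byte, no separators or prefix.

Since C1 ⊕ C2 = M1 ⊕ M2, XORing with the guessed M1 bytes yields the corresponding M2 bytes: M2 = (C1 ⊕ C2) ⊕ M1.
93 ^ 43 = d0
6f ^ 61 = 0e
7d ^ 69 = 14
bf ^ 72 = cd
62 ^ 6f = 0d
47 ^ 20 = 67
92 ^ 72 = e0
a2 ^ 65 = c7
e8 ^ 61 = 89
d2 ^ 64 = b6
7d ^ 79 = 04
5e ^ 3f = 61
a1 ^ 20 = 81

d00e14cd0d67e0c789b6046181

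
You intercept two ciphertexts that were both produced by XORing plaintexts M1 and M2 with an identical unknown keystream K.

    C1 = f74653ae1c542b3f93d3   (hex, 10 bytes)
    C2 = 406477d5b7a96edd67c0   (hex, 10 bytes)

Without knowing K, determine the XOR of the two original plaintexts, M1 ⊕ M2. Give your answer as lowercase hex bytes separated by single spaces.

b7 22 24 7b ab fd 45 e2 f4 13

C1 ⊕ C2 = (M1 ⊕ K) ⊕ (M2 ⊕ K) = M1 ⊕ M2 — the shared key cancels under XOR.
f7 XOR 40 = b7
46 XOR 64 = 22
53 XOR 77 = 24
ae XOR d5 = 7b
1c XOR b7 = ab
54 XOR a9 = fd
2b XOR 6e = 45
3f XOR dd = e2
93 XOR 67 = f4
d3 XOR c0 = 13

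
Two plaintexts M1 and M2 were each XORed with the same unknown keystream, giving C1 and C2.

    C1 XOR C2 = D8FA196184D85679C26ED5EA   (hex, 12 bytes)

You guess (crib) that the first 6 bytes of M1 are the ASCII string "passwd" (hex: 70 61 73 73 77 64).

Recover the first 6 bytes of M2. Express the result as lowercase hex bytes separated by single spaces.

Since C1 ⊕ C2 = M1 ⊕ M2, XORing with the guessed M1 bytes yields the corresponding M2 bytes: M2 = (C1 ⊕ C2) ⊕ M1.
11011000 xor 01110000 = 10101000
11111010 xor 01100001 = 10011011
00011001 xor 01110011 = 01101010
01100001 xor 01110011 = 00010010
10000100 xor 01110111 = 11110011
11011000 xor 01100100 = 10111100

a8 9b 6a 12 f3 bc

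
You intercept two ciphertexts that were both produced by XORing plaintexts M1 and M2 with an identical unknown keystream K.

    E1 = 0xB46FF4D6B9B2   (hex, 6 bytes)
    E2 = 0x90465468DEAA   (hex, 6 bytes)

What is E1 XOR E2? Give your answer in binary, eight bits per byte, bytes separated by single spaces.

00100100 00101001 10100000 10111110 01100111 00011000

E1 ⊕ E2 = (M1 ⊕ K) ⊕ (M2 ⊕ K) = M1 ⊕ M2 — the shared key cancels under XOR.
180 xor 144 =  36
111 xor  70 =  41
244 xor  84 = 160
214 xor 104 = 190
185 xor 222 = 103
178 xor 170 =  24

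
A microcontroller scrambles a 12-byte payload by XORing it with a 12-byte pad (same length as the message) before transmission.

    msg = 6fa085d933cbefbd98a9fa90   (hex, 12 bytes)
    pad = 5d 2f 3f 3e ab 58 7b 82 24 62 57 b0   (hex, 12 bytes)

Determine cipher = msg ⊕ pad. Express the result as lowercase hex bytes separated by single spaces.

32 8f ba e7 98 93 94 3f bc cb ad 20

XOR is its own inverse, so applying the key byte-wise gives the result directly.
6f ⊕ 5d = 32
a0 ⊕ 2f = 8f
85 ⊕ 3f = ba
d9 ⊕ 3e = e7
33 ⊕ ab = 98
cb ⊕ 58 = 93
ef ⊕ 7b = 94
bd ⊕ 82 = 3f
98 ⊕ 24 = bc
a9 ⊕ 62 = cb
fa ⊕ 57 = ad
90 ⊕ b0 = 20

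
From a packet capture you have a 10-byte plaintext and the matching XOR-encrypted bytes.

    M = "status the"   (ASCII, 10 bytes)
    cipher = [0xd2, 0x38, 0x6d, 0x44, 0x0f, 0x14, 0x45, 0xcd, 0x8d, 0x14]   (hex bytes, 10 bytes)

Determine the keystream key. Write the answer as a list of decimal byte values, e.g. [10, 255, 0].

Since cipher = M ⊕ key, XORing both sides with M gives key = M ⊕ cipher.
byte 0: 01110011 XOR 11010010 = 10100001
byte 1: 01110100 XOR 00111000 = 01001100
byte 2: 01100001 XOR 01101101 = 00001100
byte 3: 01110100 XOR 01000100 = 00110000
byte 4: 01110101 XOR 00001111 = 01111010
byte 5: 01110011 XOR 00010100 = 01100111
byte 6: 00100000 XOR 01000101 = 01100101
byte 7: 01110100 XOR 11001101 = 10111001
byte 8: 01101000 XOR 10001101 = 11100101
byte 9: 01100101 XOR 00010100 = 01110001

[161, 76, 12, 48, 122, 103, 101, 185, 229, 113]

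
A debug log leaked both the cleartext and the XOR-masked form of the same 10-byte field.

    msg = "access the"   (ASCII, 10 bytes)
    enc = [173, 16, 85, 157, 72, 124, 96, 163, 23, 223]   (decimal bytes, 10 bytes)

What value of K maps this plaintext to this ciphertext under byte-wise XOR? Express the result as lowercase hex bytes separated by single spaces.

Since enc = msg ⊕ K, XORing both sides with msg gives K = msg ⊕ enc.
 97 XOR 173 = 204
 99 XOR  16 = 115
 99 XOR  85 =  54
101 XOR 157 = 248
115 XOR  72 =  59
115 XOR 124 =  15
 32 XOR  96 =  64
116 XOR 163 = 215
104 XOR  23 = 127
101 XOR 223 = 186

cc 73 36 f8 3b 0f 40 d7 7f ba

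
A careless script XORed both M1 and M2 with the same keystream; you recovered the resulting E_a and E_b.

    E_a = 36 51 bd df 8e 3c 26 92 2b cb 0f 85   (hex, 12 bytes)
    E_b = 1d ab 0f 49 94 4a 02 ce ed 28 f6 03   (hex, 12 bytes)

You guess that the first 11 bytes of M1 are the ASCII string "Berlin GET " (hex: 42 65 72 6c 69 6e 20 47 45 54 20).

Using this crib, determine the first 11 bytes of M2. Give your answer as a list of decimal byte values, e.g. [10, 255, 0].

[105, 159, 192, 250, 115, 24, 4, 27, 131, 183, 217]

First, E_a ⊕ E_b = (M1 ⊕ K) ⊕ (M2 ⊕ K) = M1 ⊕ M2, so the key drops out. Then M2 = (M1 ⊕ M2) ⊕ M1 over the first 11 bytes.
byte 0: (36 ⊕ 1d) ⊕ 42 = 2b ⊕ 42 = 69
byte 1: (51 ⊕ ab) ⊕ 65 = fa ⊕ 65 = 9f
byte 2: (bd ⊕ 0f) ⊕ 72 = b2 ⊕ 72 = c0
byte 3: (df ⊕ 49) ⊕ 6c = 96 ⊕ 6c = fa
byte 4: (8e ⊕ 94) ⊕ 69 = 1a ⊕ 69 = 73
byte 5: (3c ⊕ 4a) ⊕ 6e = 76 ⊕ 6e = 18
byte 6: (26 ⊕ 02) ⊕ 20 = 24 ⊕ 20 = 04
byte 7: (92 ⊕ ce) ⊕ 47 = 5c ⊕ 47 = 1b
byte 8: (2b ⊕ ed) ⊕ 45 = c6 ⊕ 45 = 83
byte 9: (cb ⊕ 28) ⊕ 54 = e3 ⊕ 54 = b7
byte 10: (0f ⊕ f6) ⊕ 20 = f9 ⊕ 20 = d9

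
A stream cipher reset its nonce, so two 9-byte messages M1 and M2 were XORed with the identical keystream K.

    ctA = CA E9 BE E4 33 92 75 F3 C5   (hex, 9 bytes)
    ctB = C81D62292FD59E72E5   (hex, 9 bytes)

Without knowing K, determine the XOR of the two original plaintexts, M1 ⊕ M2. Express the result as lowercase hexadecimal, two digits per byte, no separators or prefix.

ctA ⊕ ctB = (M1 ⊕ K) ⊕ (M2 ⊕ K) = M1 ⊕ M2 — the shared key cancels under XOR.
byte 0: 11001010 ^ 11001000 = 00000010
byte 1: 11101001 ^ 00011101 = 11110100
byte 2: 10111110 ^ 01100010 = 11011100
byte 3: 11100100 ^ 00101001 = 11001101
byte 4: 00110011 ^ 00101111 = 00011100
byte 5: 10010010 ^ 11010101 = 01000111
byte 6: 01110101 ^ 10011110 = 11101011
byte 7: 11110011 ^ 01110010 = 10000001
byte 8: 11000101 ^ 11100101 = 00100000

02f4dccd1c47eb8120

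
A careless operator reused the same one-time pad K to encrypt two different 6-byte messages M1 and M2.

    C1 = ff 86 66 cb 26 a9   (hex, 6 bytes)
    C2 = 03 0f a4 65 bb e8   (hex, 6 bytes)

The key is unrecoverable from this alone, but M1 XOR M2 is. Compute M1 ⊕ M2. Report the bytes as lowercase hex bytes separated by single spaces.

C1 ⊕ C2 = (M1 ⊕ K) ⊕ (M2 ⊕ K) = M1 ⊕ M2 — the shared key cancels under XOR.
11111111 XOR 00000011 = 11111100
10000110 XOR 00001111 = 10001001
01100110 XOR 10100100 = 11000010
11001011 XOR 01100101 = 10101110
00100110 XOR 10111011 = 10011101
10101001 XOR 11101000 = 01000001

fc 89 c2 ae 9d 41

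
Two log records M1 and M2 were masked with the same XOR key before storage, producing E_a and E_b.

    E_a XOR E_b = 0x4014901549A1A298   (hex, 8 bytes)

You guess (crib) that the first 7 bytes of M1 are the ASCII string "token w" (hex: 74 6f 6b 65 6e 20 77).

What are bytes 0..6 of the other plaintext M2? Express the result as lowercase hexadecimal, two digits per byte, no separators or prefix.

Since E_a ⊕ E_b = M1 ⊕ M2, XORing with the guessed M1 bytes yields the corresponding M2 bytes: M2 = (E_a ⊕ E_b) ⊕ M1.
byte 0: 01000000 ^ 01110100 = 00110100
byte 1: 00010100 ^ 01101111 = 01111011
byte 2: 10010000 ^ 01101011 = 11111011
byte 3: 00010101 ^ 01100101 = 01110000
byte 4: 01001001 ^ 01101110 = 00100111
byte 5: 10100001 ^ 00100000 = 10000001
byte 6: 10100010 ^ 01110111 = 11010101

347bfb702781d5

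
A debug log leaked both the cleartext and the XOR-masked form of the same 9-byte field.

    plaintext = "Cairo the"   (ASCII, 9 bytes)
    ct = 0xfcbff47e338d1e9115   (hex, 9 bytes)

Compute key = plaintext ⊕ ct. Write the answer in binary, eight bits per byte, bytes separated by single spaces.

Since ct = plaintext ⊕ key, XORing both sides with plaintext gives key = plaintext ⊕ ct.
01000011 ^ 11111100 = 10111111
01100001 ^ 10111111 = 11011110
01101001 ^ 11110100 = 10011101
01110010 ^ 01111110 = 00001100
01101111 ^ 00110011 = 01011100
00100000 ^ 10001101 = 10101101
01110100 ^ 00011110 = 01101010
01101000 ^ 10010001 = 11111001
01100101 ^ 00010101 = 01110000

10111111 11011110 10011101 00001100 01011100 10101101 01101010 11111001 01110000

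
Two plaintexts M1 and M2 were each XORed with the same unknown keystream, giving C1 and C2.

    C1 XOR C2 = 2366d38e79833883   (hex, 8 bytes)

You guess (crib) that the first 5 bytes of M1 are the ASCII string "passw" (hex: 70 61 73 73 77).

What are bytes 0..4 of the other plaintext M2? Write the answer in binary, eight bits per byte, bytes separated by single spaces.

01010011 00000111 10100000 11111101 00001110

Since C1 ⊕ C2 = M1 ⊕ M2, XORing with the guessed M1 bytes yields the corresponding M2 bytes: M2 = (C1 ⊕ C2) ⊕ M1.
23 ⊕ 70 = 53
66 ⊕ 61 = 07
d3 ⊕ 73 = a0
8e ⊕ 73 = fd
79 ⊕ 77 = 0e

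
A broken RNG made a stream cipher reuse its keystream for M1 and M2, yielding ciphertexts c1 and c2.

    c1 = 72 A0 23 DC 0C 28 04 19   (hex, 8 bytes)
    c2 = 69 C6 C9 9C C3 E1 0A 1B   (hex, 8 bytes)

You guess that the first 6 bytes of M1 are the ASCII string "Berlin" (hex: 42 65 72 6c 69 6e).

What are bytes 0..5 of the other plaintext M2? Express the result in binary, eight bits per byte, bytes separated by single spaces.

01011001 00000011 10011000 00101100 10100110 10100111

First, c1 ⊕ c2 = (M1 ⊕ K) ⊕ (M2 ⊕ K) = M1 ⊕ M2, so the key drops out. Then M2 = (M1 ⊕ M2) ⊕ M1 over the first 6 bytes.
byte 0: (72 xor 69) xor 42 = 1b xor 42 = 59
byte 1: (a0 xor c6) xor 65 = 66 xor 65 = 03
byte 2: (23 xor c9) xor 72 = ea xor 72 = 98
byte 3: (dc xor 9c) xor 6c = 40 xor 6c = 2c
byte 4: (0c xor c3) xor 69 = cf xor 69 = a6
byte 5: (28 xor e1) xor 6e = c9 xor 6e = a7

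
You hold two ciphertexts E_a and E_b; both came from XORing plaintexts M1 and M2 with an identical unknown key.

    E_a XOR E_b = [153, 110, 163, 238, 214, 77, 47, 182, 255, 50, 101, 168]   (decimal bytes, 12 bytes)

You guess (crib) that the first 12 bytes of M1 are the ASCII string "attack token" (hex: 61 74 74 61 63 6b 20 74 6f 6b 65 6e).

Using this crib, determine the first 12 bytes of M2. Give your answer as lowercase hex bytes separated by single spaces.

f8 1a d7 8f b5 26 0f c2 90 59 00 c6

Since E_a ⊕ E_b = M1 ⊕ M2, XORing with the guessed M1 bytes yields the corresponding M2 bytes: M2 = (E_a ⊕ E_b) ⊕ M1.
99 xor 61 = f8
6e xor 74 = 1a
a3 xor 74 = d7
ee xor 61 = 8f
d6 xor 63 = b5
4d xor 6b = 26
2f xor 20 = 0f
b6 xor 74 = c2
ff xor 6f = 90
32 xor 6b = 59
65 xor 65 = 00
a8 xor 6e = c6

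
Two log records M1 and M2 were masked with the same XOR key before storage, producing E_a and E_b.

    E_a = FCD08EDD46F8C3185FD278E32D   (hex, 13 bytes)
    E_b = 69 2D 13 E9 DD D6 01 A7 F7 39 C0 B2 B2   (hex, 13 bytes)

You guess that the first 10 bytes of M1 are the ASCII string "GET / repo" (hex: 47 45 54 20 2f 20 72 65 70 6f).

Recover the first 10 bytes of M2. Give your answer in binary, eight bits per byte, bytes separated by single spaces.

First, E_a ⊕ E_b = (M1 ⊕ K) ⊕ (M2 ⊕ K) = M1 ⊕ M2, so the key drops out. Then M2 = (M1 ⊕ M2) ⊕ M1 over the first 10 bytes.
byte 0: (fc XOR 69) XOR 47 = 95 XOR 47 = d2
byte 1: (d0 XOR 2d) XOR 45 = fd XOR 45 = b8
byte 2: (8e XOR 13) XOR 54 = 9d XOR 54 = c9
byte 3: (dd XOR e9) XOR 20 = 34 XOR 20 = 14
byte 4: (46 XOR dd) XOR 2f = 9b XOR 2f = b4
byte 5: (f8 XOR d6) XOR 20 = 2e XOR 20 = 0e
byte 6: (c3 XOR 01) XOR 72 = c2 XOR 72 = b0
byte 7: (18 XOR a7) XOR 65 = bf XOR 65 = da
byte 8: (5f XOR f7) XOR 70 = a8 XOR 70 = d8
byte 9: (d2 XOR 39) XOR 6f = eb XOR 6f = 84

11010010 10111000 11001001 00010100 10110100 00001110 10110000 11011010 11011000 10000100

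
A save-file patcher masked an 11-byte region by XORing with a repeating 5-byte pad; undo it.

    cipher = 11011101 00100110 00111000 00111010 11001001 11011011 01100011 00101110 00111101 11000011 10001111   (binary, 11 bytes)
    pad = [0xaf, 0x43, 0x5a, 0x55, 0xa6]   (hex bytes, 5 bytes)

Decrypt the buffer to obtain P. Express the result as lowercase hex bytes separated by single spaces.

72 65 62 6f 6f 74 20 74 68 65 20

The 5-byte key repeats, so the effective keystream is af 43 5a 55 a6 af 43 5a 55 a6 af.
byte 0: dd XOR af = 72
byte 1: 26 XOR 43 = 65
byte 2: 38 XOR 5a = 62
byte 3: 3a XOR 55 = 6f
byte 4: c9 XOR a6 = 6f
byte 5: db XOR af = 74
byte 6: 63 XOR 43 = 20
byte 7: 2e XOR 5a = 74
byte 8: 3d XOR 55 = 68
byte 9: c3 XOR a6 = 65
byte 10: 8f XOR af = 20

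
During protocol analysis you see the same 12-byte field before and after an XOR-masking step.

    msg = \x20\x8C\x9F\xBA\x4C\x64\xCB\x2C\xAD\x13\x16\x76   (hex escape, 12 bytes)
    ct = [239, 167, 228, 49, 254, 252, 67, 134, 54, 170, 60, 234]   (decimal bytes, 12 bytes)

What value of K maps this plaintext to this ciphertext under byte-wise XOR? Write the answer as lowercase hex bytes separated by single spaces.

cf 2b 7b 8b b2 98 88 aa 9b b9 2a 9c

Since ct = msg ⊕ K, XORing both sides with msg gives K = msg ⊕ ct.
20 ^ ef = cf
8c ^ a7 = 2b
9f ^ e4 = 7b
ba ^ 31 = 8b
4c ^ fe = b2
64 ^ fc = 98
cb ^ 43 = 88
2c ^ 86 = aa
ad ^ 36 = 9b
13 ^ aa = b9
16 ^ 3c = 2a
76 ^ ea = 9c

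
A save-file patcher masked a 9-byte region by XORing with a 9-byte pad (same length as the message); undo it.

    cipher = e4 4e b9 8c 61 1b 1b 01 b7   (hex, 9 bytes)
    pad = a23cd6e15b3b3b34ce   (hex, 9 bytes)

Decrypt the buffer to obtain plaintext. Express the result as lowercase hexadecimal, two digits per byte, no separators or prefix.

46726f6d3a20203579

228 xor 162 =  70
 78 xor  60 = 114
185 xor 214 = 111
140 xor 225 = 109
 97 xor  91 =  58
 27 xor  59 =  32
 27 xor  59 =  32
  1 xor  52 =  53
183 xor 206 = 121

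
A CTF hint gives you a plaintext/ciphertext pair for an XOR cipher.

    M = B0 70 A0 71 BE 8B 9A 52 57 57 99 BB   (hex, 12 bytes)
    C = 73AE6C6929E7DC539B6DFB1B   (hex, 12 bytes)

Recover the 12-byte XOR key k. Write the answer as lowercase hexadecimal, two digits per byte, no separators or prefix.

Since C = M ⊕ k, XORing both sides with M gives k = M ⊕ C.
b0 XOR 73 = c3
70 XOR ae = de
a0 XOR 6c = cc
71 XOR 69 = 18
be XOR 29 = 97
8b XOR e7 = 6c
9a XOR dc = 46
52 XOR 53 = 01
57 XOR 9b = cc
57 XOR 6d = 3a
99 XOR fb = 62
bb XOR 1b = a0

c3decc18976c4601cc3a62a0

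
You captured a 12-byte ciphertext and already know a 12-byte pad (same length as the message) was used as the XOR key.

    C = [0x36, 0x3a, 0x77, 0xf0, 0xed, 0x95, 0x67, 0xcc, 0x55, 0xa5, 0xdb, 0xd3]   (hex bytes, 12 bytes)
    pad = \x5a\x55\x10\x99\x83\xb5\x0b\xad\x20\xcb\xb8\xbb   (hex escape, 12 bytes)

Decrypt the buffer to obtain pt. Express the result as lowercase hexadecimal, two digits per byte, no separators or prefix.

 54 XOR  90 = 108
 58 XOR  85 = 111
119 XOR  16 = 103
240 XOR 153 = 105
237 XOR 131 = 110
149 XOR 181 =  32
103 XOR  11 = 108
204 XOR 173 =  97
 85 XOR  32 = 117
165 XOR 203 = 110
219 XOR 184 =  99
211 XOR 187 = 104

6c6f67696e206c61756e6368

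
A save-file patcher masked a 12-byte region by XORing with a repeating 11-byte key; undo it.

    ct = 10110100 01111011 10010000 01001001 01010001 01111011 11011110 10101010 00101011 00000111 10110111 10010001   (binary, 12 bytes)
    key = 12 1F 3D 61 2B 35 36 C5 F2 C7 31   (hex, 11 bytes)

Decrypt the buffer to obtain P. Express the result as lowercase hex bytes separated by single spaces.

a6 64 ad 28 7a 4e e8 6f d9 c0 86 83

The 11-byte key repeats, so the effective keystream is 12 1f 3d 61 2b 35 36 c5 f2 c7 31 12.
byte 0: b4 xor 12 = a6
byte 1: 7b xor 1f = 64
byte 2: 90 xor 3d = ad
byte 3: 49 xor 61 = 28
byte 4: 51 xor 2b = 7a
byte 5: 7b xor 35 = 4e
byte 6: de xor 36 = e8
byte 7: aa xor c5 = 6f
byte 8: 2b xor f2 = d9
byte 9: 07 xor c7 = c0
byte 10: b7 xor 31 = 86
byte 11: 91 xor 12 = 83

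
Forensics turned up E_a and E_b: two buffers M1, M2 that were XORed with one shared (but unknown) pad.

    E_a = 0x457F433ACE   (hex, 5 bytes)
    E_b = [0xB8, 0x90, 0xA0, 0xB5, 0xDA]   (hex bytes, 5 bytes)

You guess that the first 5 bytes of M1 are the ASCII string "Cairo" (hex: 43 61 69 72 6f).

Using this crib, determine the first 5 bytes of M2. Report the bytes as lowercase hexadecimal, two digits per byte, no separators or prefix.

First, E_a ⊕ E_b = (M1 ⊕ K) ⊕ (M2 ⊕ K) = M1 ⊕ M2, so the key drops out. Then M2 = (M1 ⊕ M2) ⊕ M1 over the first 5 bytes.
byte 0: (45 xor b8) xor 43 = fd xor 43 = be
byte 1: (7f xor 90) xor 61 = ef xor 61 = 8e
byte 2: (43 xor a0) xor 69 = e3 xor 69 = 8a
byte 3: (3a xor b5) xor 72 = 8f xor 72 = fd
byte 4: (ce xor da) xor 6f = 14 xor 6f = 7b

be8e8afd7b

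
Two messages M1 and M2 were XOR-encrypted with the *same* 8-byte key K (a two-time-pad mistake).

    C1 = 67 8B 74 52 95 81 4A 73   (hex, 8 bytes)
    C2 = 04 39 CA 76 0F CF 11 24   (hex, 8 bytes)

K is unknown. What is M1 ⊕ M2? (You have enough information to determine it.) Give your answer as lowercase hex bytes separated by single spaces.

C1 ⊕ C2 = (M1 ⊕ K) ⊕ (M2 ⊕ K) = M1 ⊕ M2 — the shared key cancels under XOR.
67 ^ 04 = 63
8b ^ 39 = b2
74 ^ ca = be
52 ^ 76 = 24
95 ^ 0f = 9a
81 ^ cf = 4e
4a ^ 11 = 5b
73 ^ 24 = 57

63 b2 be 24 9a 4e 5b 57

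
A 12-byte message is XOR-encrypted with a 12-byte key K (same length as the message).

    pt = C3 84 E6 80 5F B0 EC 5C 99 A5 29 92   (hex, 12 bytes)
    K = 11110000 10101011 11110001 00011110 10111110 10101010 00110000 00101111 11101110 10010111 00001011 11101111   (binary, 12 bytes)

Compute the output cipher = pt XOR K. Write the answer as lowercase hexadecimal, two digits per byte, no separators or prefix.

c3 ^ f0 = 33
84 ^ ab = 2f
e6 ^ f1 = 17
80 ^ 1e = 9e
5f ^ be = e1
b0 ^ aa = 1a
ec ^ 30 = dc
5c ^ 2f = 73
99 ^ ee = 77
a5 ^ 97 = 32
29 ^ 0b = 22
92 ^ ef = 7d

332f179ee11adc737732227d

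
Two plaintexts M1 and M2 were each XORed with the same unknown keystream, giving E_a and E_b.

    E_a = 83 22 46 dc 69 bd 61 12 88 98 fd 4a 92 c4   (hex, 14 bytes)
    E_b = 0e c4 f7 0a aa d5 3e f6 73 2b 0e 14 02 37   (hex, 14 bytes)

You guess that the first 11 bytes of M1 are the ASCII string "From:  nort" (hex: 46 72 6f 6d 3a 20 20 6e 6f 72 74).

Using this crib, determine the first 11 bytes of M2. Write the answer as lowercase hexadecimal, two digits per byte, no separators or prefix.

First, E_a ⊕ E_b = (M1 ⊕ K) ⊕ (M2 ⊕ K) = M1 ⊕ M2, so the key drops out. Then M2 = (M1 ⊕ M2) ⊕ M1 over the first 11 bytes.
byte 0: (83 XOR 0e) XOR 46 = 8d XOR 46 = cb
byte 1: (22 XOR c4) XOR 72 = e6 XOR 72 = 94
byte 2: (46 XOR f7) XOR 6f = b1 XOR 6f = de
byte 3: (dc XOR 0a) XOR 6d = d6 XOR 6d = bb
byte 4: (69 XOR aa) XOR 3a = c3 XOR 3a = f9
byte 5: (bd XOR d5) XOR 20 = 68 XOR 20 = 48
byte 6: (61 XOR 3e) XOR 20 = 5f XOR 20 = 7f
byte 7: (12 XOR f6) XOR 6e = e4 XOR 6e = 8a
byte 8: (88 XOR 73) XOR 6f = fb XOR 6f = 94
byte 9: (98 XOR 2b) XOR 72 = b3 XOR 72 = c1
byte 10: (fd XOR 0e) XOR 74 = f3 XOR 74 = 87

cb94debbf9487f8a94c187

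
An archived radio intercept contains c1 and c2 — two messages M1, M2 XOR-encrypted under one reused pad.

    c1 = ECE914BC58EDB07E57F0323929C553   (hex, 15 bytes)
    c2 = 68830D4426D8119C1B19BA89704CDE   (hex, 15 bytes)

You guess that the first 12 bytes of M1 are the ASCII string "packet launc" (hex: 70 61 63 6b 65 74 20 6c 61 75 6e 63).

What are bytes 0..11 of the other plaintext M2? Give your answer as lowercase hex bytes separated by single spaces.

f4 0b 7a 93 1b 41 81 8e 2d 9c e6 d3

First, c1 ⊕ c2 = (M1 ⊕ K) ⊕ (M2 ⊕ K) = M1 ⊕ M2, so the key drops out. Then M2 = (M1 ⊕ M2) ⊕ M1 over the first 12 bytes.
byte 0: (ec ^ 68) ^ 70 = 84 ^ 70 = f4
byte 1: (e9 ^ 83) ^ 61 = 6a ^ 61 = 0b
byte 2: (14 ^ 0d) ^ 63 = 19 ^ 63 = 7a
byte 3: (bc ^ 44) ^ 6b = f8 ^ 6b = 93
byte 4: (58 ^ 26) ^ 65 = 7e ^ 65 = 1b
byte 5: (ed ^ d8) ^ 74 = 35 ^ 74 = 41
byte 6: (b0 ^ 11) ^ 20 = a1 ^ 20 = 81
byte 7: (7e ^ 9c) ^ 6c = e2 ^ 6c = 8e
byte 8: (57 ^ 1b) ^ 61 = 4c ^ 61 = 2d
byte 9: (f0 ^ 19) ^ 75 = e9 ^ 75 = 9c
byte 10: (32 ^ ba) ^ 6e = 88 ^ 6e = e6
byte 11: (39 ^ 89) ^ 63 = b0 ^ 63 = d3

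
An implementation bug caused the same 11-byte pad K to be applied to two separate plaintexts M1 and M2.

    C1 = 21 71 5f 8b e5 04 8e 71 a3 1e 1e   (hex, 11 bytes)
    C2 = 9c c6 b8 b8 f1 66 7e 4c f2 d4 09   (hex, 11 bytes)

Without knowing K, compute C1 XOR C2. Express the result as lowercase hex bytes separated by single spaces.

C1 ⊕ C2 = (M1 ⊕ K) ⊕ (M2 ⊕ K) = M1 ⊕ M2 — the shared key cancels under XOR.
byte 0: 21 ⊕ 9c = bd
byte 1: 71 ⊕ c6 = b7
byte 2: 5f ⊕ b8 = e7
byte 3: 8b ⊕ b8 = 33
byte 4: e5 ⊕ f1 = 14
byte 5: 04 ⊕ 66 = 62
byte 6: 8e ⊕ 7e = f0
byte 7: 71 ⊕ 4c = 3d
byte 8: a3 ⊕ f2 = 51
byte 9: 1e ⊕ d4 = ca
byte 10: 1e ⊕ 09 = 17

bd b7 e7 33 14 62 f0 3d 51 ca 17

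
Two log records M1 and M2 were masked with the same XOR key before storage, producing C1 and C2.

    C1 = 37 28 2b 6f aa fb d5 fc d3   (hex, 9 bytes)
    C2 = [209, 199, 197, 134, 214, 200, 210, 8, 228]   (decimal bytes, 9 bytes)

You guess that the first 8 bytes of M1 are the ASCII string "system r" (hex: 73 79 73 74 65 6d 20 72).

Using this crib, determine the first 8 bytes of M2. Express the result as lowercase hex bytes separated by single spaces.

95 96 9d 9d 19 5e 27 86

First, C1 ⊕ C2 = (M1 ⊕ K) ⊕ (M2 ⊕ K) = M1 ⊕ M2, so the key drops out. Then M2 = (M1 ⊕ M2) ⊕ M1 over the first 8 bytes.
byte 0: (37 XOR d1) XOR 73 = e6 XOR 73 = 95
byte 1: (28 XOR c7) XOR 79 = ef XOR 79 = 96
byte 2: (2b XOR c5) XOR 73 = ee XOR 73 = 9d
byte 3: (6f XOR 86) XOR 74 = e9 XOR 74 = 9d
byte 4: (aa XOR d6) XOR 65 = 7c XOR 65 = 19
byte 5: (fb XOR c8) XOR 6d = 33 XOR 6d = 5e
byte 6: (d5 XOR d2) XOR 20 = 07 XOR 20 = 27
byte 7: (fc XOR 08) XOR 72 = f4 XOR 72 = 86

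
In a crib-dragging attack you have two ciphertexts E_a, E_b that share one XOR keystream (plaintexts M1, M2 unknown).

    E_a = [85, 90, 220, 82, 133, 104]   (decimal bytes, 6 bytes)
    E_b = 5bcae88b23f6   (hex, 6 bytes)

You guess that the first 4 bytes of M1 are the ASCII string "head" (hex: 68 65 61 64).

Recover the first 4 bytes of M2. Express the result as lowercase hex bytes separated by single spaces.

First, E_a ⊕ E_b = (M1 ⊕ K) ⊕ (M2 ⊕ K) = M1 ⊕ M2, so the key drops out. Then M2 = (M1 ⊕ M2) ⊕ M1 over the first 4 bytes.
byte 0: (55 xor 5b) xor 68 = 0e xor 68 = 66
byte 1: (5a xor ca) xor 65 = 90 xor 65 = f5
byte 2: (dc xor e8) xor 61 = 34 xor 61 = 55
byte 3: (52 xor 8b) xor 64 = d9 xor 64 = bd

66 f5 55 bd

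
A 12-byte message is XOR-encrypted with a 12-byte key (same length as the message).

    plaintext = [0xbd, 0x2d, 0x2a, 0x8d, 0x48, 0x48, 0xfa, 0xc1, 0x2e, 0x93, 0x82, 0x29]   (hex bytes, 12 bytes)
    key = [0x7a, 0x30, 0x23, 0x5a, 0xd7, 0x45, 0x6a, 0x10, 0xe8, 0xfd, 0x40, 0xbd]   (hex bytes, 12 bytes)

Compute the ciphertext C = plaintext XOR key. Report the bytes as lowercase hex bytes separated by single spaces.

c7 1d 09 d7 9f 0d 90 d1 c6 6e c2 94

bd XOR 7a = c7
2d XOR 30 = 1d
2a XOR 23 = 09
8d XOR 5a = d7
48 XOR d7 = 9f
48 XOR 45 = 0d
fa XOR 6a = 90
c1 XOR 10 = d1
2e XOR e8 = c6
93 XOR fd = 6e
82 XOR 40 = c2
29 XOR bd = 94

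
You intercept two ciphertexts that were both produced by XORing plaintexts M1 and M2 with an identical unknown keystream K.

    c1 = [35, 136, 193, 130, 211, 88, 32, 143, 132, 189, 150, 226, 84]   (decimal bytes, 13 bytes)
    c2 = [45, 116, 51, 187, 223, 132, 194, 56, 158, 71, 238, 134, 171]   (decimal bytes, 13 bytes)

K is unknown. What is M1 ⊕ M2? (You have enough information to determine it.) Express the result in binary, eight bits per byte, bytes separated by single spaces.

00001110 11111100 11110010 00111001 00001100 11011100 11100010 10110111 00011010 11111010 01111000 01100100 11111111

c1 ⊕ c2 = (M1 ⊕ K) ⊕ (M2 ⊕ K) = M1 ⊕ M2 — the shared key cancels under XOR.
byte 0: 23 XOR 2d = 0e
byte 1: 88 XOR 74 = fc
byte 2: c1 XOR 33 = f2
byte 3: 82 XOR bb = 39
byte 4: d3 XOR df = 0c
byte 5: 58 XOR 84 = dc
byte 6: 20 XOR c2 = e2
byte 7: 8f XOR 38 = b7
byte 8: 84 XOR 9e = 1a
byte 9: bd XOR 47 = fa
byte 10: 96 XOR ee = 78
byte 11: e2 XOR 86 = 64
byte 12: 54 XOR ab = ff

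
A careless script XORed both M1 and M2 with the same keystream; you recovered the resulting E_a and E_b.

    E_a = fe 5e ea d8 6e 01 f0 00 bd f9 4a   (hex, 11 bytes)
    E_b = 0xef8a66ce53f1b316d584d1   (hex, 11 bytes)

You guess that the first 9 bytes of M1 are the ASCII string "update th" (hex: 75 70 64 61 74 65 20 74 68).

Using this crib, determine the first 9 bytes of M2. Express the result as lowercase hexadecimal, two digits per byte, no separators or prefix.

64a4e8774995636200

First, E_a ⊕ E_b = (M1 ⊕ K) ⊕ (M2 ⊕ K) = M1 ⊕ M2, so the key drops out. Then M2 = (M1 ⊕ M2) ⊕ M1 over the first 9 bytes.
byte 0: (fe ^ ef) ^ 75 = 11 ^ 75 = 64
byte 1: (5e ^ 8a) ^ 70 = d4 ^ 70 = a4
byte 2: (ea ^ 66) ^ 64 = 8c ^ 64 = e8
byte 3: (d8 ^ ce) ^ 61 = 16 ^ 61 = 77
byte 4: (6e ^ 53) ^ 74 = 3d ^ 74 = 49
byte 5: (01 ^ f1) ^ 65 = f0 ^ 65 = 95
byte 6: (f0 ^ b3) ^ 20 = 43 ^ 20 = 63
byte 7: (00 ^ 16) ^ 74 = 16 ^ 74 = 62
byte 8: (bd ^ d5) ^ 68 = 68 ^ 68 = 00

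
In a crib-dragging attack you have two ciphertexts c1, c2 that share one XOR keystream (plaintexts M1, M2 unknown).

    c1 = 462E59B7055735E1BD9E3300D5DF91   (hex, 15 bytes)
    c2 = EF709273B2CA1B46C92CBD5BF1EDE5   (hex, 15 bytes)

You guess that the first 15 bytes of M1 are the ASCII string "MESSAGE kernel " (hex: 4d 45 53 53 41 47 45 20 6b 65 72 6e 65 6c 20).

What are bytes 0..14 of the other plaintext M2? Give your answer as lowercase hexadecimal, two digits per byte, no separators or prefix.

e41b9897f6da6b871fd7fc35415e54

First, c1 ⊕ c2 = (M1 ⊕ K) ⊕ (M2 ⊕ K) = M1 ⊕ M2, so the key drops out. Then M2 = (M1 ⊕ M2) ⊕ M1 over the first 15 bytes.
byte 0: (46 ⊕ ef) ⊕ 4d = a9 ⊕ 4d = e4
byte 1: (2e ⊕ 70) ⊕ 45 = 5e ⊕ 45 = 1b
byte 2: (59 ⊕ 92) ⊕ 53 = cb ⊕ 53 = 98
byte 3: (b7 ⊕ 73) ⊕ 53 = c4 ⊕ 53 = 97
byte 4: (05 ⊕ b2) ⊕ 41 = b7 ⊕ 41 = f6
byte 5: (57 ⊕ ca) ⊕ 47 = 9d ⊕ 47 = da
byte 6: (35 ⊕ 1b) ⊕ 45 = 2e ⊕ 45 = 6b
byte 7: (e1 ⊕ 46) ⊕ 20 = a7 ⊕ 20 = 87
byte 8: (bd ⊕ c9) ⊕ 6b = 74 ⊕ 6b = 1f
byte 9: (9e ⊕ 2c) ⊕ 65 = b2 ⊕ 65 = d7
byte 10: (33 ⊕ bd) ⊕ 72 = 8e ⊕ 72 = fc
byte 11: (00 ⊕ 5b) ⊕ 6e = 5b ⊕ 6e = 35
byte 12: (d5 ⊕ f1) ⊕ 65 = 24 ⊕ 65 = 41
byte 13: (df ⊕ ed) ⊕ 6c = 32 ⊕ 6c = 5e
byte 14: (91 ⊕ e5) ⊕ 20 = 74 ⊕ 20 = 54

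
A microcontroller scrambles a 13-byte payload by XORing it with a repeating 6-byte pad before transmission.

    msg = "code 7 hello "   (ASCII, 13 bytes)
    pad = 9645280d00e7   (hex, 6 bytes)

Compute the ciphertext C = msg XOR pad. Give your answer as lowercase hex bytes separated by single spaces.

f5 2a 4c 68 20 d0 b6 2d 4d 61 6c 88 b6

The 6-byte key repeats, so the effective keystream is 96 45 28 0d 00 e7 96 45 28 0d 00 e7 96.
byte 0: 63 ^ 96 = f5
byte 1: 6f ^ 45 = 2a
byte 2: 64 ^ 28 = 4c
byte 3: 65 ^ 0d = 68
byte 4: 20 ^ 00 = 20
byte 5: 37 ^ e7 = d0
byte 6: 20 ^ 96 = b6
byte 7: 68 ^ 45 = 2d
byte 8: 65 ^ 28 = 4d
byte 9: 6c ^ 0d = 61
byte 10: 6c ^ 00 = 6c
byte 11: 6f ^ e7 = 88
byte 12: 20 ^ 96 = b6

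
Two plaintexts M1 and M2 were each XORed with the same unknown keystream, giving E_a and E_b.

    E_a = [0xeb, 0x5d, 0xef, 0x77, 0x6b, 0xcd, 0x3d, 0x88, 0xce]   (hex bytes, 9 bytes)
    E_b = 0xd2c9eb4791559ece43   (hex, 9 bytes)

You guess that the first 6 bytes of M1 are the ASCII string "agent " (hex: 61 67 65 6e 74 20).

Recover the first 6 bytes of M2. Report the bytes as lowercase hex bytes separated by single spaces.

First, E_a ⊕ E_b = (M1 ⊕ K) ⊕ (M2 ⊕ K) = M1 ⊕ M2, so the key drops out. Then M2 = (M1 ⊕ M2) ⊕ M1 over the first 6 bytes.
byte 0: (eb xor d2) xor 61 = 39 xor 61 = 58
byte 1: (5d xor c9) xor 67 = 94 xor 67 = f3
byte 2: (ef xor eb) xor 65 = 04 xor 65 = 61
byte 3: (77 xor 47) xor 6e = 30 xor 6e = 5e
byte 4: (6b xor 91) xor 74 = fa xor 74 = 8e
byte 5: (cd xor 55) xor 20 = 98 xor 20 = b8

58 f3 61 5e 8e b8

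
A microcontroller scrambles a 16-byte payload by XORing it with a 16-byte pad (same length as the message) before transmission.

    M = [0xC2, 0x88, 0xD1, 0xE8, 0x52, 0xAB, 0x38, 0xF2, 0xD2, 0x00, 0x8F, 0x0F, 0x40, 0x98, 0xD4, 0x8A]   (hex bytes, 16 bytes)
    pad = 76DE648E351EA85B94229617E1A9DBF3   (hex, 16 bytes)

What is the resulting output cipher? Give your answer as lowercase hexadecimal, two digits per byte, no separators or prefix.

b456b56667b590a946221918a1310f79

XOR is its own inverse, so applying the key byte-wise gives the result directly.
byte 0: 11000010 XOR 01110110 = 10110100
byte 1: 10001000 XOR 11011110 = 01010110
byte 2: 11010001 XOR 01100100 = 10110101
byte 3: 11101000 XOR 10001110 = 01100110
byte 4: 01010010 XOR 00110101 = 01100111
byte 5: 10101011 XOR 00011110 = 10110101
byte 6: 00111000 XOR 10101000 = 10010000
byte 7: 11110010 XOR 01011011 = 10101001
byte 8: 11010010 XOR 10010100 = 01000110
byte 9: 00000000 XOR 00100010 = 00100010
byte 10: 10001111 XOR 10010110 = 00011001
byte 11: 00001111 XOR 00010111 = 00011000
byte 12: 01000000 XOR 11100001 = 10100001
byte 13: 10011000 XOR 10101001 = 00110001
byte 14: 11010100 XOR 11011011 = 00001111
byte 15: 10001010 XOR 11110011 = 01111001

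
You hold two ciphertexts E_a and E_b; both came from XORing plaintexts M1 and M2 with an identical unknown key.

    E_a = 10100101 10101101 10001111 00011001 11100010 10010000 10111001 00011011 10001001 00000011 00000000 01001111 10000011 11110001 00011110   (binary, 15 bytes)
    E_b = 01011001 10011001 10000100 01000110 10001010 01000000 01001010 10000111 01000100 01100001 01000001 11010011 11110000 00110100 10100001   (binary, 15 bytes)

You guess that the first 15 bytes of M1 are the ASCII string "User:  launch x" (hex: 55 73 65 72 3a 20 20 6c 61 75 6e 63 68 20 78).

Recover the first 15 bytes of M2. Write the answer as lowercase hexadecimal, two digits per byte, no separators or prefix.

First, E_a ⊕ E_b = (M1 ⊕ K) ⊕ (M2 ⊕ K) = M1 ⊕ M2, so the key drops out. Then M2 = (M1 ⊕ M2) ⊕ M1 over the first 15 bytes.
byte 0: (a5 ⊕ 59) ⊕ 55 = fc ⊕ 55 = a9
byte 1: (ad ⊕ 99) ⊕ 73 = 34 ⊕ 73 = 47
byte 2: (8f ⊕ 84) ⊕ 65 = 0b ⊕ 65 = 6e
byte 3: (19 ⊕ 46) ⊕ 72 = 5f ⊕ 72 = 2d
byte 4: (e2 ⊕ 8a) ⊕ 3a = 68 ⊕ 3a = 52
byte 5: (90 ⊕ 40) ⊕ 20 = d0 ⊕ 20 = f0
byte 6: (b9 ⊕ 4a) ⊕ 20 = f3 ⊕ 20 = d3
byte 7: (1b ⊕ 87) ⊕ 6c = 9c ⊕ 6c = f0
byte 8: (89 ⊕ 44) ⊕ 61 = cd ⊕ 61 = ac
byte 9: (03 ⊕ 61) ⊕ 75 = 62 ⊕ 75 = 17
byte 10: (00 ⊕ 41) ⊕ 6e = 41 ⊕ 6e = 2f
byte 11: (4f ⊕ d3) ⊕ 63 = 9c ⊕ 63 = ff
byte 12: (83 ⊕ f0) ⊕ 68 = 73 ⊕ 68 = 1b
byte 13: (f1 ⊕ 34) ⊕ 20 = c5 ⊕ 20 = e5
byte 14: (1e ⊕ a1) ⊕ 78 = bf ⊕ 78 = c7

a9476e2d52f0d3f0ac172fff1be5c7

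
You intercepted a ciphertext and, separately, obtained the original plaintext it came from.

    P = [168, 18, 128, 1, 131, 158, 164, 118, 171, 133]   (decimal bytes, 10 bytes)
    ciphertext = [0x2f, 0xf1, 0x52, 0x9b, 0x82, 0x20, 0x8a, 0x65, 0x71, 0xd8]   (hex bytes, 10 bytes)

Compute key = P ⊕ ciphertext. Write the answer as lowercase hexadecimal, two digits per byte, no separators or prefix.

Since ciphertext = P ⊕ key, XORing both sides with P gives key = P ⊕ ciphertext.
a8 XOR 2f = 87
12 XOR f1 = e3
80 XOR 52 = d2
01 XOR 9b = 9a
83 XOR 82 = 01
9e XOR 20 = be
a4 XOR 8a = 2e
76 XOR 65 = 13
ab XOR 71 = da
85 XOR d8 = 5d

87e3d29a01be2e13da5d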